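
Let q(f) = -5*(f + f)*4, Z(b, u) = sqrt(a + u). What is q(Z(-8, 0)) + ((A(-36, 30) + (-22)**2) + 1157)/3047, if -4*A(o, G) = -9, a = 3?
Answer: 6573/12188 - 40*sqrt(3) ≈ -68.743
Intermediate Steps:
A(o, G) = 9/4 (A(o, G) = -1/4*(-9) = 9/4)
Z(b, u) = sqrt(3 + u)
q(f) = -40*f (q(f) = -10*f*4 = -40*f)
q(Z(-8, 0)) + ((A(-36, 30) + (-22)**2) + 1157)/3047 = -40*sqrt(3 + 0) + ((9/4 + (-22)**2) + 1157)/3047 = -40*sqrt(3) + ((9/4 + 484) + 1157)*(1/3047) = -40*sqrt(3) + (1945/4 + 1157)*(1/3047) = -40*sqrt(3) + (6573/4)*(1/3047) = -40*sqrt(3) + 6573/12188 = 6573/12188 - 40*sqrt(3)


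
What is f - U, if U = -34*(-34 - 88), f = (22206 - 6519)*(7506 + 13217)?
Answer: 325077553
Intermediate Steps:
f = 325081701 (f = 15687*20723 = 325081701)
U = 4148 (U = -34*(-122) = 4148)
f - U = 325081701 - 1*4148 = 325081701 - 4148 = 325077553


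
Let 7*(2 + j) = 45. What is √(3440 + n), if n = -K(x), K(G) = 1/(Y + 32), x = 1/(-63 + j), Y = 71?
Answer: 7*√744793/103 ≈ 58.651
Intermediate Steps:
j = 31/7 (j = -2 + (⅐)*45 = -2 + 45/7 = 31/7 ≈ 4.4286)
x = -7/410 (x = 1/(-63 + 31/7) = 1/(-410/7) = -7/410 ≈ -0.017073)
K(G) = 1/103 (K(G) = 1/(71 + 32) = 1/103)
n = -1/103 (n = -1*1/103 = -1/103 ≈ -0.0097087)
√(3440 + n) = √(3440 - 1/103) = √(354319/103) = 7*√744793/103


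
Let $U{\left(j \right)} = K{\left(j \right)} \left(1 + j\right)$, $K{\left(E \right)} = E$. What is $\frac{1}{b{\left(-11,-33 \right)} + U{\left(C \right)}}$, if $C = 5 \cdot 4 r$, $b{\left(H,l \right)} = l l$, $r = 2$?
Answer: $\frac{1}{2729} \approx 0.00036643$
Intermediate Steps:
$b{\left(H,l \right)} = l^{2}$
$C = 40$ ($C = 5 \cdot 4 \cdot 2 = 20 \cdot 2 = 40$)
$U{\left(j \right)} = j \left(1 + j\right)$
$\frac{1}{b{\left(-11,-33 \right)} + U{\left(C \right)}} = \frac{1}{\left(-33\right)^{2} + 40 \left(1 + 40\right)} = \frac{1}{1089 + 40 \cdot 41} = \frac{1}{1089 + 1640} = \frac{1}{2729}$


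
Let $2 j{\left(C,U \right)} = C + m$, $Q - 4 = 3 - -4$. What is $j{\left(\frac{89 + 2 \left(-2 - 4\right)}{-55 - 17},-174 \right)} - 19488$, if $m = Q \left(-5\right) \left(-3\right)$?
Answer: $- \frac{2794469}{144} \approx -19406.0$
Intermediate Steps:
$Q = 11$ ($Q = 4 + \left(3 - -4\right) = 4 + \left(3 + 4\right) = 4 + 7 = 11$)
$m = 165$ ($m = 11 \left(-5\right) \left(-3\right) = \left(-55\right) \left(-3\right) = 165$)
$j{\left(C,U \right)} = \frac{165}{2} + \frac{C}{2}$ ($j{\left(C,U \right)} = \frac{C + 165}{2} = \frac{165 + C}{2} = \frac{165}{2} + \frac{C}{2}$)
$j{\left(\frac{89 + 2 \left(-2 - 4\right)}{-55 - 17},-174 \right)} - 19488 = \left(\frac{165}{2} + \frac{\left(89 + 2 \left(-2 - 4\right)\right) \frac{1}{-55 - 17}}{2}\right) - 19488 = \left(\frac{165}{2} + \frac{\left(89 + 2 \left(-6\right)\right) \frac{1}{-72}}{2}\right) - 19488 = \left(\frac{165}{2} + \frac{\left(89 - 12\right) \left(- \frac{1}{72}\right)}{2}\right) - 19488 = \left(\frac{165}{2} + \frac{77 \left(- \frac{1}{72}\right)}{2}\right) - 19488 = \left(\frac{165}{2} + \frac{1}{2} \left(- \frac{77}{72}\right)\right) - 19488 = \left(\frac{165}{2} - \frac{77}{144}\right) - 19488 = \frac{11803}{144} - 19488 = - \frac{2794469}{144}$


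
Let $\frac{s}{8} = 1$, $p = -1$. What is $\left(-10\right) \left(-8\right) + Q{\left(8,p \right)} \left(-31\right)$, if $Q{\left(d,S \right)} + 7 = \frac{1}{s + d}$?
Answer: $\frac{4721}{16} \approx 295.06$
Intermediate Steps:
$s = 8$ ($s = 8 \cdot 1 = 8$)
$Q{\left(d,S \right)} = -7 + \frac{1}{8 + d}$
$\left(-10\right) \left(-8\right) + Q{\left(8,p \right)} \left(-31\right) = \left(-10\right) \left(-8\right) + \frac{-55 - 56}{8 + 8} \left(-31\right) = 80 + \frac{-55 - 56}{16} \left(-31\right) = 80 + \frac{1}{16} \left(-111\right) \left(-31\right) = 80 - - \frac{3441}{16} = 80 + \frac{3441}{16} = \frac{4721}{16}$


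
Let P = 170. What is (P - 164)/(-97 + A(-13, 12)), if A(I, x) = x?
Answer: -6/85 ≈ -0.070588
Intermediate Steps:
(P - 164)/(-97 + A(-13, 12)) = (170 - 164)/(-97 + 12) = 6/(-85) = 6*(-1/85) = -6/85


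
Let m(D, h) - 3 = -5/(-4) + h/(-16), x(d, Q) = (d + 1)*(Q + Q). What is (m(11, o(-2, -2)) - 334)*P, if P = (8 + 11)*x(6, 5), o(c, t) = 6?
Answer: -1756265/4 ≈ -4.3907e+5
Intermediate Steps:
x(d, Q) = 2*Q*(1 + d) (x(d, Q) = (1 + d)*(2*Q) = 2*Q*(1 + d))
m(D, h) = 17/4 - h/16 (m(D, h) = 3 + (-5/(-4) + h/(-16)) = 3 + (-5*(-¼) + h*(-1/16)) = 3 + (5/4 - h/16) = 17/4 - h/16)
P = 1330 (P = (8 + 11)*(2*5*(1 + 6)) = 19*(2*5*7) = 19*70 = 1330)
(m(11, o(-2, -2)) - 334)*P = ((17/4 - 1/16*6) - 334)*1330 = ((17/4 - 3/8) - 334)*1330 = (31/8 - 334)*1330 = -2641/8*1330 = -1756265/4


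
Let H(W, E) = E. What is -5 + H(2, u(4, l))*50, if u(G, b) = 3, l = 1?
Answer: 145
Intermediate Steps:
-5 + H(2, u(4, l))*50 = -5 + 3*50 = -5 + 150 = 145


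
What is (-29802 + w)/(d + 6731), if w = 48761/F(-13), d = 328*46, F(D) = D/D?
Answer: 18959/21819 ≈ 0.86892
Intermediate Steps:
F(D) = 1
d = 15088
w = 48761 (w = 48761/1 = 48761*1 = 48761)
(-29802 + w)/(d + 6731) = (-29802 + 48761)/(15088 + 6731) = 18959/21819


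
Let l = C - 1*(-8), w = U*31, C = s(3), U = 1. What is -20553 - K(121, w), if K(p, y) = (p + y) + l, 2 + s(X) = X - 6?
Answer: -20708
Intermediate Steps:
s(X) = -8 + X (s(X) = -2 + (X - 6) = -2 + (-6 + X) = -8 + X)
C = -5 (C = -8 + 3 = -5)
w = 31 (w = 1*31 = 31)
l = 3 (l = -5 - 1*(-8) = -5 + 8 = 3)
K(p, y) = 3 + p + y (K(p, y) = (p + y) + 3 = 3 + p + y)
-20553 - K(121, w) = -20553 - (3 + 121 + 31) = -20553 - 1*155 = -20553 - 155 = -20708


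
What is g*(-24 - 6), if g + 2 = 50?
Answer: -1440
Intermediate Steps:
g = 48 (g = -2 + 50 = 48)
g*(-24 - 6) = 48*(-24 - 6) = 48*(-30) = -1440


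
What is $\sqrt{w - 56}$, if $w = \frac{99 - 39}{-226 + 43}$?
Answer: $\frac{2 i \sqrt{52399}}{61} \approx 7.5052 i$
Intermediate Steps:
$w = - \frac{20}{61}$ ($w = \frac{60}{-183} = 60 \left(- \frac{1}{183}\right) = - \frac{20}{61} \approx -0.32787$)
$\sqrt{w - 56} = \sqrt{- \frac{20}{61} - 56} = \sqrt{- \frac{3436}{61}} = \frac{2 i \sqrt{52399}}{61}$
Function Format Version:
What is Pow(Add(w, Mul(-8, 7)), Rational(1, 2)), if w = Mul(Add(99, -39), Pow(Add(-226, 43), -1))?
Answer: Mul(Rational(2, 61), I, Pow(52399, Rational(1, 2))) ≈ Mul(7.5052, I)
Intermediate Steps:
w = Rational(-20, 61) (w = Mul(60, Pow(-183, -1)) = Mul(60, Rational(-1, 183)) = Rational(-20, 61) ≈ -0.32787)
Pow(Add(w, Mul(-8, 7)), Rational(1, 2)) = Pow(Add(Rational(-20, 61), Mul(-8, 7)), Rational(1, 2)) = Pow(Add(Rational(-20, 61), -56), Rational(1, 2)) = Pow(Rational(-3436, 61), Rational(1, 2)) = Mul(Rational(2, 61), I, Pow(52399, Rational(1, 2)))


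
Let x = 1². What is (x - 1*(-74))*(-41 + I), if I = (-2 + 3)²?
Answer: -3000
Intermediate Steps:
x = 1
I = 1 (I = 1² = 1)
(x - 1*(-74))*(-41 + I) = (1 - 1*(-74))*(-41 + 1) = (1 + 74)*(-40) = 75*(-40) = -3000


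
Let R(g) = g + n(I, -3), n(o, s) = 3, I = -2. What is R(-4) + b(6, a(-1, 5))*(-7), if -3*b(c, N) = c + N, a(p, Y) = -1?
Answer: 32/3 ≈ 10.667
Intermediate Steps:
b(c, N) = -N/3 - c/3 (b(c, N) = -(c + N)/3 = -(N + c)/3 = -N/3 - c/3)
R(g) = 3 + g (R(g) = g + 3 = 3 + g)
R(-4) + b(6, a(-1, 5))*(-7) = (3 - 4) + (-1/3*(-1) - 1/3*6)*(-7) = -1 + (1/3 - 2)*(-7) = -1 - 5/3*(-7) = -1 + 35/3 = 32/3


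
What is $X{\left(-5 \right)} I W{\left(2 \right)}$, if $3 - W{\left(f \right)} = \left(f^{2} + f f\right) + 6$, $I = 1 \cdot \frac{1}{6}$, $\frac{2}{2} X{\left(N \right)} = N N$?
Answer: $- \frac{275}{6} \approx -45.833$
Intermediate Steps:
$X{\left(N \right)} = N^{2}$ ($X{\left(N \right)} = N N = N^{2}$)
$I = \frac{1}{6}$ ($I = 1 \cdot \frac{1}{6} = \frac{1}{6} \approx 0.16667$)
$W{\left(f \right)} = -3 - 2 f^{2}$ ($W{\left(f \right)} = 3 - \left(\left(f^{2} + f f\right) + 6\right) = 3 - \left(\left(f^{2} + f^{2}\right) + 6\right) = 3 - \left(2 f^{2} + 6\right) = 3 - \left(6 + 2 f^{2}\right) = -3 - 2 f^{2}$)
$X{\left(-5 \right)} I W{\left(2 \right)} = \left(-5\right)^{2} \cdot \frac{1}{6} \left(-3 - 2 \cdot 2^{2}\right) = 25 \cdot \frac{1}{6} \left(-3 - 8\right) = \frac{25 \left(-3 - 8\right)}{6} = \frac{25}{6} \left(-11\right) = - \frac{275}{6}$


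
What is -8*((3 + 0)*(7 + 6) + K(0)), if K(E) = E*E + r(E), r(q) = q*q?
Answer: -312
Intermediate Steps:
r(q) = q²
K(E) = 2*E² (K(E) = E*E + E² = E² + E² = 2*E²)
-8*((3 + 0)*(7 + 6) + K(0)) = -8*((3 + 0)*(7 + 6) + 2*0²) = -8*(3*13 + 2*0) = -8*(39 + 0) = -8*39 = -312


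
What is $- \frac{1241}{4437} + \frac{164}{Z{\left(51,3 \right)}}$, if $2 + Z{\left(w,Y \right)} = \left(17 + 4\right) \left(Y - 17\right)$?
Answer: $- \frac{16103}{19314} \approx -0.83375$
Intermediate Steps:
$Z{\left(w,Y \right)} = -359 + 21 Y$ ($Z{\left(w,Y \right)} = -2 + \left(17 + 4\right) \left(Y - 17\right) = -2 + 21 \left(-17 + Y\right) = -2 + \left(-357 + 21 Y\right) = -359 + 21 Y$)
$- \frac{1241}{4437} + \frac{164}{Z{\left(51,3 \right)}} = - \frac{1241}{4437} + \frac{164}{-359 + 21 \cdot 3} = \left(-1241\right) \frac{1}{4437} + \frac{164}{-359 + 63} = - \frac{73}{261} + \frac{164}{-296} = - \frac{73}{261} + 164 \left(- \frac{1}{296}\right) = - \frac{73}{261} - \frac{41}{74} = - \frac{16103}{19314}$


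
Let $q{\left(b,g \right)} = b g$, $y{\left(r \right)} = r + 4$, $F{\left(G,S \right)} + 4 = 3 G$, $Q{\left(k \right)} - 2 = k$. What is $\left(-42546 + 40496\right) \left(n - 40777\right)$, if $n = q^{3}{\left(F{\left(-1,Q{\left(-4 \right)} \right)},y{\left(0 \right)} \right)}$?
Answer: $128594450$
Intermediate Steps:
$Q{\left(k \right)} = 2 + k$
$F{\left(G,S \right)} = -4 + 3 G$
$y{\left(r \right)} = 4 + r$
$n = -21952$ ($n = \left(\left(-4 + 3 \left(-1\right)\right) \left(4 + 0\right)\right)^{3} = \left(\left(-4 - 3\right) 4\right)^{3} = \left(\left(-7\right) 4\right)^{3} = \left(-28\right)^{3} = -21952$)
$\left(-42546 + 40496\right) \left(n - 40777\right) = \left(-42546 + 40496\right) \left(-21952 - 40777\right) = \left(-2050\right) \left(-62729\right) = 128594450$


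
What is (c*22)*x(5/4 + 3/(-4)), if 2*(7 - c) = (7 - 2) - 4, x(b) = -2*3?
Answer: -858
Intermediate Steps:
x(b) = -6
c = 13/2 (c = 7 - ((7 - 2) - 4)/2 = 7 - (5 - 4)/2 = 7 - ½*1 = 7 - ½ = 13/2 ≈ 6.5000)
(c*22)*x(5/4 + 3/(-4)) = ((13/2)*22)*(-6) = 143*(-6) = -858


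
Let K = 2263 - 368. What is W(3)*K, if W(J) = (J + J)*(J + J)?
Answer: 68220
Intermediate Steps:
W(J) = 4*J² (W(J) = (2*J)*(2*J) = 4*J²)
K = 1895
W(3)*K = (4*3²)*1895 = (4*9)*1895 = 36*1895 = 68220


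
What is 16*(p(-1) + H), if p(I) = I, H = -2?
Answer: -48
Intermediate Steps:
16*(p(-1) + H) = 16*(-1 - 2) = 16*(-3) = -48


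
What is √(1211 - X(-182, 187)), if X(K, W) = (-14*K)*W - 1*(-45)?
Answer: I*√475310 ≈ 689.43*I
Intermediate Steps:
X(K, W) = 45 - 14*K*W (X(K, W) = -14*K*W + 45 = 45 - 14*K*W)
√(1211 - X(-182, 187)) = √(1211 - (45 - 14*(-182)*187)) = √(1211 - (45 + 476476)) = √(1211 - 1*476521) = √(1211 - 476521) = √(-475310) = I*√475310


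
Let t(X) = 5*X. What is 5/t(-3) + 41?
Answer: 122/3 ≈ 40.667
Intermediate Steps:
5/t(-3) + 41 = 5/((5*(-3))) + 41 = 5/(-15) + 41 = 5*(-1/15) + 41 = -⅓ + 41 = 122/3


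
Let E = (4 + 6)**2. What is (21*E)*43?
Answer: 90300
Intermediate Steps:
E = 100 (E = 10**2 = 100)
(21*E)*43 = (21*100)*43 = 2100*43 = 90300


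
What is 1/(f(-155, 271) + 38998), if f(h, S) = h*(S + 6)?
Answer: -1/3937 ≈ -0.00025400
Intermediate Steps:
f(h, S) = h*(6 + S)
1/(f(-155, 271) + 38998) = 1/(-155*(6 + 271) + 38998) = 1/(-155*277 + 38998) = 1/(-42935 + 38998) = 1/(-3937) = -1/3937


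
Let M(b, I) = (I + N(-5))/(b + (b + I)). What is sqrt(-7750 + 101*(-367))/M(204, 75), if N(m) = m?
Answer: 69*I*sqrt(44817)/10 ≈ 1460.7*I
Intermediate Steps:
M(b, I) = (-5 + I)/(I + 2*b) (M(b, I) = (I - 5)/(b + (b + I)) = (-5 + I)/(b + (I + b)) = (-5 + I)/(I + 2*b))
sqrt(-7750 + 101*(-367))/M(204, 75) = sqrt(-7750 + 101*(-367))/(((-5 + 75)/(75 + 2*204))) = sqrt(-7750 - 37067)/((70/(75 + 408))) = sqrt(-44817)/((70/483)) = (I*sqrt(44817))/(((1/483)*70)) = (I*sqrt(44817))/(10/69) = (I*sqrt(44817))*(69/10) = 69*I*sqrt(44817)/10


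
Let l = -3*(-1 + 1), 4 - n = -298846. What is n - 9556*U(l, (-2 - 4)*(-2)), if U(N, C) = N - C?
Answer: 413522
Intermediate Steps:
n = 298850 (n = 4 - 1*(-298846) = 4 + 298846 = 298850)
l = 0 (l = -3*0 = 0)
n - 9556*U(l, (-2 - 4)*(-2)) = 298850 - 9556*(0 - (-2 - 4)*(-2)) = 298850 - 9556*(0 - (-6)*(-2)) = 298850 - 9556*(0 - 1*12) = 298850 - 9556*(0 - 12) = 298850 - 9556*(-12) = 298850 - 1*(-114672) = 298850 + 114672 = 413522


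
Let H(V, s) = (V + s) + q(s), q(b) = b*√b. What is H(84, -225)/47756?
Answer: -141/47756 - 3375*I/47756 ≈ -0.0029525 - 0.070672*I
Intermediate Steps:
q(b) = b^(3/2)
H(V, s) = V + s + s^(3/2) (H(V, s) = (V + s) + s^(3/2) = V + s + s^(3/2))
H(84, -225)/47756 = (84 - 225 + (-225)^(3/2))/47756 = (84 - 225 - 3375*I)*(1/47756) = (-141 - 3375*I)*(1/47756) = -141/47756 - 3375*I/47756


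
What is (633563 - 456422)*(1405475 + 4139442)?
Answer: 982232142297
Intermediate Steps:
(633563 - 456422)*(1405475 + 4139442) = 177141*5544917 = 982232142297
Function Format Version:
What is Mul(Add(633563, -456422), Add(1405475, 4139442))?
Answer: 982232142297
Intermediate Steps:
Mul(Add(633563, -456422), Add(1405475, 4139442)) = Mul(177141, 5544917) = 982232142297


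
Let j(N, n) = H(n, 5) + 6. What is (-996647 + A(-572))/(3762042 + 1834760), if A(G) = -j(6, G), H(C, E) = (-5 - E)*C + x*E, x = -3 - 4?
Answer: -501169/2798401 ≈ -0.17909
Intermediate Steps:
x = -7
H(C, E) = -7*E + C*(-5 - E) (H(C, E) = (-5 - E)*C - 7*E = C*(-5 - E) - 7*E = -7*E + C*(-5 - E))
j(N, n) = -29 - 10*n (j(N, n) = (-7*5 - 5*n - 1*n*5) + 6 = (-35 - 5*n - 5*n) + 6 = (-35 - 10*n) + 6 = -29 - 10*n)
A(G) = 29 + 10*G (A(G) = -(-29 - 10*G) = 29 + 10*G)
(-996647 + A(-572))/(3762042 + 1834760) = (-996647 + (29 + 10*(-572)))/(3762042 + 1834760) = (-996647 + (29 - 5720))/5596802 = (-996647 - 5691)*(1/5596802) = -1002338*1/5596802 = -501169/2798401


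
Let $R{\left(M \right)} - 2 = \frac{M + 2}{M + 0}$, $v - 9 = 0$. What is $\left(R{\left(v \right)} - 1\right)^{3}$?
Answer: $\frac{8000}{729} \approx 10.974$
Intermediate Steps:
$v = 9$ ($v = 9 + 0 = 9$)
$R{\left(M \right)} = 2 + \frac{2 + M}{M}$ ($R{\left(M \right)} = 2 + \frac{M + 2}{M + 0} = 2 + \frac{2 + M}{M}$)
$\left(R{\left(v \right)} - 1\right)^{3} = \left(\left(3 + \frac{2}{9}\right) - 1\right)^{3} = \left(\frac{29}{9} - 1\right)^{3} = \left(\frac{20}{9}\right)^{3} = \frac{8000}{729}$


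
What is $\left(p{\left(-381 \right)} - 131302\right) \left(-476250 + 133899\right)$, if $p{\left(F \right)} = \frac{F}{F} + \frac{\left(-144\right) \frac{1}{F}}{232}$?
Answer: $\frac{165554636467527}{3683} \approx 4.4951 \cdot 10^{10}$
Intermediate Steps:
$p{\left(F \right)} = 1 - \frac{18}{29 F}$ ($p{\left(F \right)} = 1 + - \frac{144}{F} \frac{1}{232} = 1 - \frac{18}{29 F}$)
$\left(p{\left(-381 \right)} - 131302\right) \left(-476250 + 133899\right) = \left(\frac{- \frac{18}{29} - 381}{-381} - 131302\right) \left(-476250 + 133899\right) = \left(\left(- \frac{1}{381}\right) \left(- \frac{11067}{29}\right) - 131302\right) \left(-342351\right) = \left(\frac{3689}{3683} - 131302\right) \left(-342351\right) = \left(- \frac{483581577}{3683}\right) \left(-342351\right) = \frac{165554636467527}{3683}$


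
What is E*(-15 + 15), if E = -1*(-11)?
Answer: 0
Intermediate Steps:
E = 11
E*(-15 + 15) = 11*(-15 + 15) = 11*0 = 0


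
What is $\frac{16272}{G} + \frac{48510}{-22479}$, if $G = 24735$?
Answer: $- \frac{92679618}{61779785} \approx -1.5002$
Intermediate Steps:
$\frac{16272}{G} + \frac{48510}{-22479} = \frac{16272}{24735} + \frac{48510}{-22479} = 16272 \cdot \frac{1}{24735} + 48510 \left(- \frac{1}{22479}\right) = \frac{5424}{8245} - \frac{16170}{7493} = - \frac{92679618}{61779785}$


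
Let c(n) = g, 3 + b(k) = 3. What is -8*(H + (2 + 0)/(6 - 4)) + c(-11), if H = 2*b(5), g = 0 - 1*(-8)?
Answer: 0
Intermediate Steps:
g = 8 (g = 0 + 8 = 8)
b(k) = 0 (b(k) = -3 + 3 = 0)
c(n) = 8
H = 0 (H = 2*0 = 0)
-8*(H + (2 + 0)/(6 - 4)) + c(-11) = -8*(0 + (2 + 0)/(6 - 4)) + 8 = -8*(0 + 2/2) + 8 = -8*(0 + 2*(½)) + 8 = -8*(0 + 1) + 8 = -8*1 + 8 = -8 + 8 = 0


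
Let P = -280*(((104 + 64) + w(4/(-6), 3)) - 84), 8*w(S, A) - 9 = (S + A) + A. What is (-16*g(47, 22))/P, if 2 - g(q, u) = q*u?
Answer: -49536/72065 ≈ -0.68738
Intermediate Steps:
g(q, u) = 2 - q*u
w(S, A) = 9/8 + A/4 + S/8 (w(S, A) = 9/8 + ((S + A) + A)/8 = 9/8 + ((A + S) + A)/8 = 9/8 + (S + 2*A)/8 = 9/8 + (A/4 + S/8) = 9/8 + A/4 + S/8)
P = -72065/3 (P = -280*(((104 + 64) + (9/8 + (1/4)*3 + (4/(-6))/8)) - 84) = -280*((168 + (9/8 + 3/4 + (4*(-1/6))/8)) - 84) = -280*((168 + (9/8 + 3/4 + (1/8)*(-2/3))) - 84) = -280*((168 + (9/8 + 3/4 - 1/12)) - 84) = -280*((168 + 43/24) - 84) = -280*(4075/24 - 84) = -280*2059/24 = -72065/3 ≈ -24022.)
(-16*g(47, 22))/P = (-16*(2 - 1*47*22))/(-72065/3) = -16*(2 - 1034)*(-3/72065) = -16*(-1032)*(-3/72065) = 16512*(-3/72065) = -49536/72065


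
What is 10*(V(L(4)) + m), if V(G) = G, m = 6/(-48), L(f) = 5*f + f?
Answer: 955/4 ≈ 238.75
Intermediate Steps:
L(f) = 6*f
m = -1/8 (m = 6*(-1/48) = -1/8 ≈ -0.12500)
10*(V(L(4)) + m) = 10*(6*4 - 1/8) = 10*(24 - 1/8) = 10*(191/8) = 955/4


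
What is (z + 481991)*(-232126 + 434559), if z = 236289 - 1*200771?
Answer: 104760899397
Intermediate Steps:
z = 35518 (z = 236289 - 200771 = 35518)
(z + 481991)*(-232126 + 434559) = (35518 + 481991)*(-232126 + 434559) = 517509*202433 = 104760899397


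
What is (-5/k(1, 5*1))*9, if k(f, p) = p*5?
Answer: -9/5 ≈ -1.8000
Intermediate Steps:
k(f, p) = 5*p
(-5/k(1, 5*1))*9 = (-5/(5*(5*1)))*9 = (-5/(5*5))*9 = (-5/25)*9 = ((1/25)*(-5))*9 = -⅕*9 = -9/5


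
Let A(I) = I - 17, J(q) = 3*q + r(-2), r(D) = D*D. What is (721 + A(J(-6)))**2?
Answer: 476100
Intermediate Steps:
r(D) = D**2
J(q) = 4 + 3*q (J(q) = 3*q + (-2)**2 = 3*q + 4 = 4 + 3*q)
A(I) = -17 + I
(721 + A(J(-6)))**2 = (721 + (-17 + (4 + 3*(-6))))**2 = (721 + (-17 + (4 - 18)))**2 = (721 + (-17 - 14))**2 = (721 - 31)**2 = 690**2 = 476100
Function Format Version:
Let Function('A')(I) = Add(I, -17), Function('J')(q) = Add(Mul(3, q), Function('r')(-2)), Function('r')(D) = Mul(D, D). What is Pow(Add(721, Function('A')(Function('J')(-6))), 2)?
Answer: 476100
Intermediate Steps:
Function('r')(D) = Pow(D, 2)
Function('J')(q) = Add(4, Mul(3, q)) (Function('J')(q) = Add(Mul(3, q), Pow(-2, 2)) = Add(Mul(3, q), 4) = Add(4, Mul(3, q)))
Function('A')(I) = Add(-17, I)
Pow(Add(721, Function('A')(Function('J')(-6))), 2) = Pow(Add(721, Add(-17, Add(4, Mul(3, -6)))), 2) = Pow(Add(721, Add(-17, Add(4, -18))), 2) = Pow(Add(721, Add(-17, -14)), 2) = Pow(Add(721, -31), 2) = Pow(690, 2) = 476100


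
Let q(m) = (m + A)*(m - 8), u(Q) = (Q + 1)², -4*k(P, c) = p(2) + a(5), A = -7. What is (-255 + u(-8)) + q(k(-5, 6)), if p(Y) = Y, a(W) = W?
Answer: -1931/16 ≈ -120.69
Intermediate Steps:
k(P, c) = -7/4 (k(P, c) = -(2 + 5)/4 = -¼*7 = -7/4)
u(Q) = (1 + Q)²
q(m) = (-8 + m)*(-7 + m) (q(m) = (m - 7)*(m - 8) = (-7 + m)*(-8 + m) = (-8 + m)*(-7 + m))
(-255 + u(-8)) + q(k(-5, 6)) = (-255 + (1 - 8)²) + (56 + (-7/4)² - 15*(-7/4)) = (-255 + (-7)²) + (56 + 49/16 + 105/4) = (-255 + 49) + 1365/16 = -206 + 1365/16 = -1931/16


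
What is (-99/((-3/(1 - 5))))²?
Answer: 17424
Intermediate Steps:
(-99/((-3/(1 - 5))))² = (-99/((-3/(-4))))² = (-99/((-3*(-¼))))² = (-99/¾)² = (-99*4/3)² = (-132)² = 17424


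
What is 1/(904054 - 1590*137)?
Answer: 1/686224 ≈ 1.4573e-6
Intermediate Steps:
1/(904054 - 1590*137) = 1/(904054 - 217830) = 1/686224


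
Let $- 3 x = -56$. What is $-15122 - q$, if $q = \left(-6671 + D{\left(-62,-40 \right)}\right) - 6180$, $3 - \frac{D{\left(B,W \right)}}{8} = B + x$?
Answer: $- \frac{7925}{3} \approx -2641.7$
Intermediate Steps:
$x = \frac{56}{3}$ ($x = \left(- \frac{1}{3}\right) \left(-56\right) = \frac{56}{3} \approx 18.667$)
$D{\left(B,W \right)} = - \frac{376}{3} - 8 B$ ($D{\left(B,W \right)} = 24 - 8 \left(B + \frac{56}{3}\right) = 24 - 8 \left(\frac{56}{3} + B\right) = 24 - \left(\frac{448}{3} + 8 B\right) = - \frac{376}{3} - 8 B$)
$q = - \frac{37441}{3}$ ($q = \left(-6671 - - \frac{1112}{3}\right) - 6180 = \left(-6671 + \left(- \frac{376}{3} + 496\right)\right) - 6180 = \left(-6671 + \frac{1112}{3}\right) - 6180 = - \frac{18901}{3} - 6180 = - \frac{37441}{3} \approx -12480.0$)
$-15122 - q = -15122 - - \frac{37441}{3} = -15122 + \frac{37441}{3} = - \frac{7925}{3}$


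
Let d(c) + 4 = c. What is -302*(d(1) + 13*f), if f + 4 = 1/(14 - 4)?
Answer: 81087/5 ≈ 16217.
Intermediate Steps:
d(c) = -4 + c
f = -39/10 (f = -4 + 1/(14 - 4) = -4 + 1/10 = -4 + ⅒ = -39/10 ≈ -3.9000)
-302*(d(1) + 13*f) = -302*((-4 + 1) + 13*(-39/10)) = -302*(-3 - 507/10) = -302*(-537/10) = 81087/5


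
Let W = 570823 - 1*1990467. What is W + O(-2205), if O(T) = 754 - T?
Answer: -1416685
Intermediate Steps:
W = -1419644 (W = 570823 - 1990467 = -1419644)
W + O(-2205) = -1419644 + (754 - 1*(-2205)) = -1419644 + (754 + 2205) = -1419644 + 2959 = -1416685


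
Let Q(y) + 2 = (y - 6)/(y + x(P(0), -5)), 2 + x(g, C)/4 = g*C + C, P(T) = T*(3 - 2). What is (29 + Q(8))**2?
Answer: 72361/100 ≈ 723.61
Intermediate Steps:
P(T) = T (P(T) = T*1 = T)
x(g, C) = -8 + 4*C + 4*C*g (x(g, C) = -8 + 4*(g*C + C) = -8 + 4*(C*g + C) = -8 + 4*(C + C*g) = -8 + (4*C + 4*C*g) = -8 + 4*C + 4*C*g)
Q(y) = -2 + (-6 + y)/(-28 + y) (Q(y) = -2 + (y - 6)/(y + (-8 + 4*(-5) + 4*(-5)*0)) = -2 + (-6 + y)/(y + (-8 - 20 + 0)) = -2 + (-6 + y)/(y - 28) = -2 + (-6 + y)/(-28 + y))
(29 + Q(8))**2 = (29 + (50 - 1*8)/(-28 + 8))**2 = (29 + (50 - 8)/(-20))**2 = (29 - 1/20*42)**2 = (29 - 21/10)**2 = (269/10)**2 = 72361/100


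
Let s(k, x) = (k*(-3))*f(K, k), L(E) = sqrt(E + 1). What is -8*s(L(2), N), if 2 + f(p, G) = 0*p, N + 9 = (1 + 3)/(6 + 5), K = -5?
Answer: -48*sqrt(3) ≈ -83.138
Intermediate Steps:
L(E) = sqrt(1 + E)
N = -95/11 (N = -9 + (1 + 3)/(6 + 5) = -9 + 4/11 = -95/11 ≈ -8.6364)
f(p, G) = -2 (f(p, G) = -2 + 0*p = -2 + 0 = -2)
s(k, x) = 6*k (s(k, x) = (k*(-3))*(-2) = -3*k*(-2) = 6*k)
-8*s(L(2), N) = -48*sqrt(1 + 2) = -48*sqrt(3)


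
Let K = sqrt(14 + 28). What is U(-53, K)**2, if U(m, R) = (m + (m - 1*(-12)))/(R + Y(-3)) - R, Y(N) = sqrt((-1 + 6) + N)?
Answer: 48239/100 - 3149*sqrt(21)/100 ≈ 338.08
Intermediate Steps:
Y(N) = sqrt(5 + N)
K = sqrt(42) ≈ 6.4807
U(m, R) = -R + (12 + 2*m)/(R + sqrt(2)) (U(m, R) = (m + (m - 1*(-12)))/(R + sqrt(5 - 3)) - R = (m + (m + 12))/(R + sqrt(2)) - R = (m + (12 + m))/(R + sqrt(2)) - R = (12 + 2*m)/(R + sqrt(2)) - R = -R + (12 + 2*m)/(R + sqrt(2)))
U(-53, K)**2 = ((12 - (sqrt(42))**2 + 2*(-53) - sqrt(42)*sqrt(2))/(sqrt(42) + sqrt(2)))**2 = ((12 - 1*42 - 106 - 2*sqrt(21))/(sqrt(2) + sqrt(42)))**2 = ((12 - 42 - 106 - 2*sqrt(21))/(sqrt(2) + sqrt(42)))**2 = ((-136 - 2*sqrt(21))/(sqrt(2) + sqrt(42)))**2 = (-136 - 2*sqrt(21))**2/(sqrt(2) + sqrt(42))**2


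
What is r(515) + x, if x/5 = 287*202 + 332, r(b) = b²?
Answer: 556755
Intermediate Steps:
x = 291530 (x = 5*(287*202 + 332) = 5*(57974 + 332) = 5*58306 = 291530)
r(515) + x = 515² + 291530 = 265225 + 291530 = 556755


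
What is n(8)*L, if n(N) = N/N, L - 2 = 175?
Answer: 177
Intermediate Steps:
L = 177 (L = 2 + 175 = 177)
n(N) = 1
n(8)*L = 1*177 = 177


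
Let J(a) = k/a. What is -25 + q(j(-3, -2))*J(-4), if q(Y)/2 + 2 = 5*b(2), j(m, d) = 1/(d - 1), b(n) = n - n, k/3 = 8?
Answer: -1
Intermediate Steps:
k = 24 (k = 3*8 = 24)
b(n) = 0
j(m, d) = 1/(-1 + d)
q(Y) = -4 (q(Y) = -4 + 2*(5*0) = -4 + 2*0 = -4 + 0 = -4)
J(a) = 24/a
-25 + q(j(-3, -2))*J(-4) = -25 - 96/(-4) = -25 - 96*(-1)/4 = -25 - 4*(-6) = -25 + 24 = -1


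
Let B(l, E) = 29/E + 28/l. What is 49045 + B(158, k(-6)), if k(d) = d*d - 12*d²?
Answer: 1534327033/31284 ≈ 49045.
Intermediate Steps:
k(d) = -11*d² (k(d) = d² - 12*d² = -11*d²)
B(l, E) = 28/l + 29/E
49045 + B(158, k(-6)) = 49045 + (28/158 + 29/((-11*(-6)²))) = 49045 + (28*(1/158) + 29/((-11*36))) = 49045 + (14/79 + 29/(-396)) = 49045 + (14/79 + 29*(-1/396)) = 49045 + (14/79 - 29/396) = 49045 + 3253/31284 = 1534327033/31284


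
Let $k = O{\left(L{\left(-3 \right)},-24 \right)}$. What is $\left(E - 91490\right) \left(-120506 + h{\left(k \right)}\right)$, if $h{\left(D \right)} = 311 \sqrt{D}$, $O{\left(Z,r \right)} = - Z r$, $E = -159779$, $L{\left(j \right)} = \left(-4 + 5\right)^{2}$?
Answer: $30279422114 - 156289318 \sqrt{6} \approx 2.9897 \cdot 10^{10}$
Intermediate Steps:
$L{\left(j \right)} = 1$ ($L{\left(j \right)} = 1^{2} = 1$)
$O{\left(Z,r \right)} = - Z r$
$k = 24$ ($k = \left(-1\right) 1 \left(-24\right) = 24$)
$\left(E - 91490\right) \left(-120506 + h{\left(k \right)}\right) = \left(-159779 - 91490\right) \left(-120506 + 311 \sqrt{24}\right) = - 251269 \left(-120506 + 311 \cdot 2 \sqrt{6}\right) = - 251269 \left(-120506 + 622 \sqrt{6}\right) = 30279422114 - 156289318 \sqrt{6}$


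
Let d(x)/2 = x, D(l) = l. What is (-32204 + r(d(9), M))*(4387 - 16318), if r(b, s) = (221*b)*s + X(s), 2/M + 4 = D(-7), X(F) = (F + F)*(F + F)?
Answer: 47535299304/121 ≈ 3.9285e+8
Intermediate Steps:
d(x) = 2*x
X(F) = 4*F**2 (X(F) = (2*F)*(2*F) = 4*F**2)
M = -2/11 (M = 2/(-4 - 7) = 2/(-11) = 2*(-1/11) = -2/11 ≈ -0.18182)
r(b, s) = 4*s**2 + 221*b*s (r(b, s) = (221*b)*s + 4*s**2 = 221*b*s + 4*s**2 = 4*s**2 + 221*b*s)
(-32204 + r(d(9), M))*(4387 - 16318) = (-32204 - 2*(4*(-2/11) + 221*(2*9))/11)*(4387 - 16318) = (-32204 - 2*(-8/11 + 221*18)/11)*(-11931) = (-32204 - 2*(-8/11 + 3978)/11)*(-11931) = (-32204 - 2/11*43750/11)*(-11931) = (-32204 - 87500/121)*(-11931) = -3984184/121*(-11931) = 47535299304/121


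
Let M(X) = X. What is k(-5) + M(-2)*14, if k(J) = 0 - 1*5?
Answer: -33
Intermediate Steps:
k(J) = -5 (k(J) = 0 - 5 = -5)
k(-5) + M(-2)*14 = -5 - 2*14 = -5 - 28 = -33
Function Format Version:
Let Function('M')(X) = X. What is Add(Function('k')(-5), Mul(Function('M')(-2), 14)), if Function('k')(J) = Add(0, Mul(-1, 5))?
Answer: -33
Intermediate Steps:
Function('k')(J) = -5 (Function('k')(J) = Add(0, -5) = -5)
Add(Function('k')(-5), Mul(Function('M')(-2), 14)) = Add(-5, Mul(-2, 14)) = Add(-5, -28) = -33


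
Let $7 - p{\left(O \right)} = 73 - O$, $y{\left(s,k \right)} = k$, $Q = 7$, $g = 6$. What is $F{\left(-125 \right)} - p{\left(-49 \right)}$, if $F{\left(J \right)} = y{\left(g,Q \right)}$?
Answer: $122$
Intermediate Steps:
$p{\left(O \right)} = -66 + O$ ($p{\left(O \right)} = 7 - \left(73 - O\right) = 7 + \left(-73 + O\right) = -66 + O$)
$F{\left(J \right)} = 7$
$F{\left(-125 \right)} - p{\left(-49 \right)} = 7 - \left(-66 - 49\right) = 7 - -115 = 7 + 115 = 122$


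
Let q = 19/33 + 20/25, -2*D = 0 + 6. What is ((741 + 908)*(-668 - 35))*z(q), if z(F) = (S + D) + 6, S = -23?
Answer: 23184940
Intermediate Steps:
D = -3 (D = -(0 + 6)/2 = -½*6 = -3)
q = 227/165 (q = 19*(1/33) + 20*(1/25) = 19/33 + ⅘ = 227/165 ≈ 1.3758)
z(F) = -20 (z(F) = (-23 - 3) + 6 = -26 + 6 = -20)
((741 + 908)*(-668 - 35))*z(q) = ((741 + 908)*(-668 - 35))*(-20) = (1649*(-703))*(-20) = -1159247*(-20) = 23184940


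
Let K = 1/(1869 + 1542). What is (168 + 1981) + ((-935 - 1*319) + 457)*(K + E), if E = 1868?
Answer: -5070953714/3411 ≈ -1.4866e+6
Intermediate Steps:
K = 1/3411 ≈ 0.00029317
(168 + 1981) + ((-935 - 1*319) + 457)*(K + E) = (168 + 1981) + ((-935 - 1*319) + 457)*(1/3411 + 1868) = 2149 + ((-935 - 319) + 457)*(6371749/3411) = 2149 + (-1254 + 457)*(6371749/3411) = 2149 - 797*6371749/3411 = 2149 - 5078283953/3411 = -5070953714/3411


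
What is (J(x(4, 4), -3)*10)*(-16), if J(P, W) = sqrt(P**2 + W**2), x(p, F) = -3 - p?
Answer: -160*sqrt(58) ≈ -1218.5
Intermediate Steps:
(J(x(4, 4), -3)*10)*(-16) = (sqrt((-3 - 1*4)**2 + (-3)**2)*10)*(-16) = (sqrt((-3 - 4)**2 + 9)*10)*(-16) = (sqrt((-7)**2 + 9)*10)*(-16) = (sqrt(49 + 9)*10)*(-16) = (sqrt(58)*10)*(-16) = (10*sqrt(58))*(-16) = -160*sqrt(58)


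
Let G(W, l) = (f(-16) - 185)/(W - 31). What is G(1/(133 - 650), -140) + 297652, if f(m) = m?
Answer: 4770870173/16028 ≈ 2.9766e+5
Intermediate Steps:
G(W, l) = -201/(-31 + W) (G(W, l) = (-16 - 185)/(W - 31) = -201/(-31 + W))
G(1/(133 - 650), -140) + 297652 = -201/(-31 + 1/(133 - 650)) + 297652 = -201/(-31 + 1/(-517)) + 297652 = -201/(-31 - 1/517) + 297652 = -201/(-16028/517) + 297652 = -201*(-517/16028) + 297652 = 103917/16028 + 297652 = 4770870173/16028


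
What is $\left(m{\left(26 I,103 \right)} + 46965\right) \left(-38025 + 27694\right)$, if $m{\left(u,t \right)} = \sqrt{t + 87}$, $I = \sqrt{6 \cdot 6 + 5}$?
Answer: $-485195415 - 10331 \sqrt{190} \approx -4.8534 \cdot 10^{8}$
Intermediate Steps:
$I = \sqrt{41}$ ($I = \sqrt{36 + 5} = \sqrt{41} \approx 6.4031$)
$m{\left(u,t \right)} = \sqrt{87 + t}$
$\left(m{\left(26 I,103 \right)} + 46965\right) \left(-38025 + 27694\right) = \left(\sqrt{87 + 103} + 46965\right) \left(-38025 + 27694\right) = \left(\sqrt{190} + 46965\right) \left(-10331\right) = \left(46965 + \sqrt{190}\right) \left(-10331\right) = -485195415 - 10331 \sqrt{190}$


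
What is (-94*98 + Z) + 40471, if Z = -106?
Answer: 31153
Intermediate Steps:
(-94*98 + Z) + 40471 = (-94*98 - 106) + 40471 = (-9212 - 106) + 40471 = -9318 + 40471 = 31153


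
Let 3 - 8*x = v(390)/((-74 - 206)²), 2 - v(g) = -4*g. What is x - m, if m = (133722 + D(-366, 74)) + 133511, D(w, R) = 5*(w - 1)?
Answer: -83228695981/313600 ≈ -2.6540e+5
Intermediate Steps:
D(w, R) = -5 + 5*w (D(w, R) = 5*(-1 + w) = -5 + 5*w)
v(g) = 2 + 4*g (v(g) = 2 - (-4)*g = 2 + 4*g)
x = 116819/313600 (x = 3/8 - (2 + 4*390)/(8*((-74 - 206)²)) = 3/8 - (2 + 1560)/(8*((-280)²)) = 3/8 - 781/(4*78400) = 3/8 - ⅛*781/39200 = 3/8 - 781/313600 = 116819/313600 ≈ 0.37251)
m = 265398 (m = (133722 + (-5 + 5*(-366))) + 133511 = (133722 + (-5 - 1830)) + 133511 = (133722 - 1835) + 133511 = 131887 + 133511 = 265398)
x - m = 116819/313600 - 1*265398 = 116819/313600 - 265398 = -83228695981/313600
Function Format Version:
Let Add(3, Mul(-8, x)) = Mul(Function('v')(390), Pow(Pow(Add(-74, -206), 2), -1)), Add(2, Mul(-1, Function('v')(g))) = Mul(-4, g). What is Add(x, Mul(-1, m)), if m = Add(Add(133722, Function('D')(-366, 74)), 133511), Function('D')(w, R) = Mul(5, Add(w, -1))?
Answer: Rational(-83228695981, 313600) ≈ -2.6540e+5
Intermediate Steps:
Function('D')(w, R) = Add(-5, Mul(5, w)) (Function('D')(w, R) = Mul(5, Add(-1, w)) = Add(-5, Mul(5, w)))
Function('v')(g) = Add(2, Mul(4, g)) (Function('v')(g) = Add(2, Mul(-1, Mul(-4, g))) = Add(2, Mul(4, g)))
x = Rational(116819, 313600) (x = Add(Rational(3, 8), Mul(Rational(-1, 8), Mul(Add(2, Mul(4, 390)), Pow(Pow(Add(-74, -206), 2), -1)))) = Add(Rational(3, 8), Mul(Rational(-1, 8), Mul(Add(2, 1560), Pow(Pow(-280, 2), -1)))) = Add(Rational(3, 8), Mul(Rational(-1, 8), Mul(1562, Pow(78400, -1)))) = Add(Rational(3, 8), Mul(Rational(-1, 8), Mul(1562, Rational(1, 78400)))) = Add(Rational(3, 8), Mul(Rational(-1, 8), Rational(781, 39200))) = Add(Rational(3, 8), Rational(-781, 313600)) = Rational(116819, 313600) ≈ 0.37251)
m = 265398 (m = Add(Add(133722, Add(-5, Mul(5, -366))), 133511) = Add(Add(133722, Add(-5, -1830)), 133511) = Add(Add(133722, -1835), 133511) = Add(131887, 133511) = 265398)
Add(x, Mul(-1, m)) = Add(Rational(116819, 313600), Mul(-1, 265398)) = Add(Rational(116819, 313600), -265398) = Rational(-83228695981, 313600)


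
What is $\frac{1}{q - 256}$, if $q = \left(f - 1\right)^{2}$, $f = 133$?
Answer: $\frac{1}{17168} \approx 5.8248 \cdot 10^{-5}$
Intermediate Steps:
$q = 17424$ ($q = \left(133 - 1\right)^{2} = 132^{2} = 17424$)
$\frac{1}{q - 256} = \frac{1}{17424 - 256} = \frac{1}{17168}$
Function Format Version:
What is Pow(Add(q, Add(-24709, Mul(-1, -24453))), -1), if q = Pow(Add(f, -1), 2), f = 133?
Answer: Rational(1, 17168) ≈ 5.8248e-5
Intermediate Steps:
q = 17424 (q = Pow(Add(133, -1), 2) = Pow(132, 2) = 17424)
Pow(Add(q, Add(-24709, Mul(-1, -24453))), -1) = Pow(Add(17424, Add(-24709, Mul(-1, -24453))), -1) = Pow(Add(17424, Add(-24709, 24453)), -1) = Pow(Add(17424, -256), -1) = Pow(17168, -1) = Rational(1, 17168)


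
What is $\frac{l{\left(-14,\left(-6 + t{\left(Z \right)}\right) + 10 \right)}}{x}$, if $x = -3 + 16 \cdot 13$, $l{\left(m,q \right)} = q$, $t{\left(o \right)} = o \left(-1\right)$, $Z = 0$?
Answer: $\frac{4}{205} \approx 0.019512$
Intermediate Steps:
$t{\left(o \right)} = - o$
$x = 205$ ($x = -3 + 208 = 205$)
$\frac{l{\left(-14,\left(-6 + t{\left(Z \right)}\right) + 10 \right)}}{x} = \frac{\left(-6 - 0\right) + 10}{205} = \left(\left(-6 + 0\right) + 10\right) \frac{1}{205} = \left(-6 + 10\right) \frac{1}{205} = 4 \cdot \frac{1}{205} = \frac{4}{205}$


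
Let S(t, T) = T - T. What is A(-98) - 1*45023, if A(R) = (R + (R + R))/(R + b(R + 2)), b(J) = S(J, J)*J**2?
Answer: -45020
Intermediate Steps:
S(t, T) = 0
b(J) = 0 (b(J) = 0*J**2 = 0)
A(R) = 3 (A(R) = (R + (R + R))/(R + 0) = (R + 2*R)/R = (3*R)/R = 3)
A(-98) - 1*45023 = 3 - 1*45023 = 3 - 45023 = -45020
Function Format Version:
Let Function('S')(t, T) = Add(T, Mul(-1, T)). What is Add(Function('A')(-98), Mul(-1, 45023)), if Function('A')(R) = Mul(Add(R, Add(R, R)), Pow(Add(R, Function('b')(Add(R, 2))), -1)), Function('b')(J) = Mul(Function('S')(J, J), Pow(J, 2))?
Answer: -45020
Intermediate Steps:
Function('S')(t, T) = 0
Function('b')(J) = 0 (Function('b')(J) = Mul(0, Pow(J, 2)) = 0)
Function('A')(R) = 3 (Function('A')(R) = Mul(Add(R, Add(R, R)), Pow(Add(R, 0), -1)) = Mul(Add(R, Mul(2, R)), Pow(R, -1)) = Mul(Mul(3, R), Pow(R, -1)) = 3)
Add(Function('A')(-98), Mul(-1, 45023)) = Add(3, Mul(-1, 45023)) = Add(3, -45023) = -45020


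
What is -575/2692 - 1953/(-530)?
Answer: 2476363/713380 ≈ 3.4713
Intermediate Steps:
-575/2692 - 1953/(-530) = -575*1/2692 - 1953*(-1/530) = -575/2692 + 1953/530 = 2476363/713380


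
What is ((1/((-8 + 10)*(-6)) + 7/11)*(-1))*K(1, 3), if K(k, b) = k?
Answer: -73/132 ≈ -0.55303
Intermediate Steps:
((1/((-8 + 10)*(-6)) + 7/11)*(-1))*K(1, 3) = ((1/((-8 + 10)*(-6)) + 7/11)*(-1))*1 = ((-1/6/2 + 7*(1/11))*(-1))*1 = (((1/2)*(-1/6) + 7/11)*(-1))*1 = ((-1/12 + 7/11)*(-1))*1 = ((73/132)*(-1))*1 = -73/132*1 = -73/132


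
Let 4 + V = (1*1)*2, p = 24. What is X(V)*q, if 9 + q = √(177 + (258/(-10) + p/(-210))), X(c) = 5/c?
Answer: 45/2 - √46270/7 ≈ -8.2292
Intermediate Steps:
V = -2 (V = -4 + (1*1)*2 = -4 + 1*2 = -4 + 2 = -2)
q = -9 + 2*√46270/35 (q = -9 + √(177 + (258/(-10) + 24/(-210))) = -9 + √(177 + (258*(-⅒) + 24*(-1/210))) = -9 + √(177 + (-129/5 - 4/35)) = -9 + √(177 - 907/35) = -9 + √(5288/35) = -9 + 2*√46270/35 ≈ 3.2917)
X(V)*q = (5/(-2))*(-9 + 2*√46270/35) = (5*(-½))*(-9 + 2*√46270/35) = -5*(-9 + 2*√46270/35)/2 = 45/2 - √46270/7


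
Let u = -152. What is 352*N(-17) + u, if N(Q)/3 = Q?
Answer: -18104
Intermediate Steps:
N(Q) = 3*Q
352*N(-17) + u = 352*(3*(-17)) - 152 = 352*(-51) - 152 = -17952 - 152 = -18104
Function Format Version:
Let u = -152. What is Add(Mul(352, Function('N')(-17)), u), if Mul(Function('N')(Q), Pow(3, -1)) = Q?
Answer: -18104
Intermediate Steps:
Function('N')(Q) = Mul(3, Q)
Add(Mul(352, Function('N')(-17)), u) = Add(Mul(352, Mul(3, -17)), -152) = Add(Mul(352, -51), -152) = Add(-17952, -152) = -18104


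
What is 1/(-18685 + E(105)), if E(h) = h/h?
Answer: -1/18684 ≈ -5.3522e-5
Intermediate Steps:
E(h) = 1
1/(-18685 + E(105)) = 1/(-18685 + 1) = 1/(-18684) = -1/18684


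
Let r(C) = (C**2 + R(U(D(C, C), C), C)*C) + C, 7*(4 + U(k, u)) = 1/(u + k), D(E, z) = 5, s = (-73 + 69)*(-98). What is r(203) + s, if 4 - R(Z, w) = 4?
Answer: 41804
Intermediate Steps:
s = 392 (s = -4*(-98) = 392)
U(k, u) = -4 + 1/(7*(k + u)) (U(k, u) = -4 + 1/(7*(u + k)) = -4 + 1/(7*(k + u)))
R(Z, w) = 0 (R(Z, w) = 4 - 1*4 = 4 - 4 = 0)
r(C) = C + C**2 (r(C) = (C**2 + 0*C) + C = (C**2 + 0) + C = C**2 + C = C + C**2)
r(203) + s = 203*(1 + 203) + 392 = 203*204 + 392 = 41412 + 392 = 41804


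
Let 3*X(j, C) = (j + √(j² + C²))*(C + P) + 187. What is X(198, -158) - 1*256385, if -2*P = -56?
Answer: -794708/3 - 260*√16042/3 ≈ -2.7588e+5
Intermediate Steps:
P = 28 (P = -½*(-56) = 28)
X(j, C) = 187/3 + (28 + C)*(j + √(C² + j²))/3 (X(j, C) = ((j + √(j² + C²))*(C + 28) + 187)/3 = ((j + √(C² + j²))*(28 + C) + 187)/3 = ((28 + C)*(j + √(C² + j²)) + 187)/3 = (187 + (28 + C)*(j + √(C² + j²)))/3 = 187/3 + (28 + C)*(j + √(C² + j²))/3)
X(198, -158) - 1*256385 = (187/3 + (28/3)*198 + 28*√((-158)² + 198²)/3 + (⅓)*(-158)*198 + (⅓)*(-158)*√((-158)² + 198²)) - 1*256385 = (187/3 + 1848 + 28*√(24964 + 39204)/3 - 10428 + (⅓)*(-158)*√(24964 + 39204)) - 256385 = (187/3 + 1848 + 28*√64168/3 - 10428 + (⅓)*(-158)*√64168) - 256385 = (187/3 + 1848 + 28*(2*√16042)/3 - 10428 + (⅓)*(-158)*(2*√16042)) - 256385 = (187/3 + 1848 + 56*√16042/3 - 10428 - 316*√16042/3) - 256385 = (-25553/3 - 260*√16042/3) - 256385 = -794708/3 - 260*√16042/3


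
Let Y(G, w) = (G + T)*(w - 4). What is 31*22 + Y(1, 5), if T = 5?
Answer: 688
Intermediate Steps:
Y(G, w) = (-4 + w)*(5 + G) (Y(G, w) = (G + 5)*(w - 4) = (5 + G)*(-4 + w) = (-4 + w)*(5 + G))
31*22 + Y(1, 5) = 31*22 + (-20 - 4*1 + 5*5 + 1*5) = 682 + (-20 - 4 + 25 + 5) = 682 + 6 = 688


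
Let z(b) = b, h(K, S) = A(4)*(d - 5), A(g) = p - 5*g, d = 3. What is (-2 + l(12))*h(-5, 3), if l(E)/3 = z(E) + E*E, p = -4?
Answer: 22368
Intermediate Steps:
A(g) = -4 - 5*g
h(K, S) = 48 (h(K, S) = (-4 - 5*4)*(3 - 5) = (-4 - 20)*(-2) = -24*(-2) = 48)
l(E) = 3*E + 3*E**2 (l(E) = 3*(E + E*E) = 3*(E + E**2) = 3*E + 3*E**2)
(-2 + l(12))*h(-5, 3) = (-2 + 3*12*(1 + 12))*48 = (-2 + 3*12*13)*48 = (-2 + 468)*48 = 466*48 = 22368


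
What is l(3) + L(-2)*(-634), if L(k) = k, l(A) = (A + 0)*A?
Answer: 1277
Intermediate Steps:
l(A) = A² (l(A) = A*A = A²)
l(3) + L(-2)*(-634) = 3² - 2*(-634) = 9 + 1268 = 1277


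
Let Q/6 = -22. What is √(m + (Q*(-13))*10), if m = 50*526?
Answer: 2*√10865 ≈ 208.47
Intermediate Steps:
Q = -132 (Q = 6*(-22) = -132)
m = 26300
√(m + (Q*(-13))*10) = √(26300 - 132*(-13)*10) = √(26300 + 1716*10) = √(26300 + 17160) = √43460 = 2*√10865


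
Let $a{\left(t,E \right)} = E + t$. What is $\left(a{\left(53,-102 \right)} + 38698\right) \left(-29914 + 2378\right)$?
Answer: $-1064238864$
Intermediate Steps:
$\left(a{\left(53,-102 \right)} + 38698\right) \left(-29914 + 2378\right) = \left(\left(-102 + 53\right) + 38698\right) \left(-29914 + 2378\right) = \left(-49 + 38698\right) \left(-27536\right) = 38649 \left(-27536\right) = -1064238864$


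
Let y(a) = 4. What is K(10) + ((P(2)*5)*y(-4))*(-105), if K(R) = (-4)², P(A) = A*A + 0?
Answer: -8384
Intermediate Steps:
P(A) = A² (P(A) = A² + 0 = A²)
K(R) = 16
K(10) + ((P(2)*5)*y(-4))*(-105) = 16 + ((2²*5)*4)*(-105) = 16 + ((4*5)*4)*(-105) = 16 + (20*4)*(-105) = 16 + 80*(-105) = 16 - 8400 = -8384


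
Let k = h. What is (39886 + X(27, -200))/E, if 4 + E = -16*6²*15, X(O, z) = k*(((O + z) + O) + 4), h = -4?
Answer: -20227/4322 ≈ -4.6800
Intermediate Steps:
k = -4
X(O, z) = -16 - 8*O - 4*z (X(O, z) = -4*(((O + z) + O) + 4) = -4*((z + 2*O) + 4) = -4*(4 + z + 2*O) = -16 - 8*O - 4*z)
E = -8644 (E = -4 - 16*6²*15 = -4 - 16*36*15 = -4 - 576*15 = -4 - 8640 = -8644)
(39886 + X(27, -200))/E = (39886 + (-16 - 8*27 - 4*(-200)))/(-8644) = (39886 + (-16 - 216 + 800))*(-1/8644) = (39886 + 568)*(-1/8644) = 40454*(-1/8644) = -20227/4322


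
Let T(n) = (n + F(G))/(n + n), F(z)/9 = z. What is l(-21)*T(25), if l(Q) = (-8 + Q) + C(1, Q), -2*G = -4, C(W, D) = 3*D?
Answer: -1978/25 ≈ -79.120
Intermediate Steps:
G = 2 (G = -1/2*(-4) = 2)
F(z) = 9*z
l(Q) = -8 + 4*Q (l(Q) = (-8 + Q) + 3*Q = -8 + 4*Q)
T(n) = (18 + n)/(2*n) (T(n) = (n + 9*2)/(n + n) = (n + 18)/((2*n)) = (18 + n)*(1/(2*n)) = (18 + n)/(2*n))
l(-21)*T(25) = (-8 + 4*(-21))*((1/2)*(18 + 25)/25) = (-8 - 84)*((1/2)*(1/25)*43) = -92*43/50 = -1978/25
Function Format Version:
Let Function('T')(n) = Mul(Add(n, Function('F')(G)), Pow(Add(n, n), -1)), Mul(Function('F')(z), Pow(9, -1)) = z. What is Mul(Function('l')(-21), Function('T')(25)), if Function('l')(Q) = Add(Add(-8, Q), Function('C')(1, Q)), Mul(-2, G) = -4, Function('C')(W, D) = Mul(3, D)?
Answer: Rational(-1978, 25) ≈ -79.120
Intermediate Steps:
G = 2 (G = Mul(Rational(-1, 2), -4) = 2)
Function('F')(z) = Mul(9, z)
Function('l')(Q) = Add(-8, Mul(4, Q)) (Function('l')(Q) = Add(Add(-8, Q), Mul(3, Q)) = Add(-8, Mul(4, Q)))
Function('T')(n) = Mul(Rational(1, 2), Pow(n, -1), Add(18, n)) (Function('T')(n) = Mul(Add(n, Mul(9, 2)), Pow(Add(n, n), -1)) = Mul(Add(n, 18), Pow(Mul(2, n), -1)) = Mul(Add(18, n), Mul(Rational(1, 2), Pow(n, -1))) = Mul(Rational(1, 2), Pow(n, -1), Add(18, n)))
Mul(Function('l')(-21), Function('T')(25)) = Mul(Add(-8, Mul(4, -21)), Mul(Rational(1, 2), Pow(25, -1), Add(18, 25))) = Mul(Add(-8, -84), Mul(Rational(1, 2), Rational(1, 25), 43)) = Mul(-92, Rational(43, 50)) = Rational(-1978, 25)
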